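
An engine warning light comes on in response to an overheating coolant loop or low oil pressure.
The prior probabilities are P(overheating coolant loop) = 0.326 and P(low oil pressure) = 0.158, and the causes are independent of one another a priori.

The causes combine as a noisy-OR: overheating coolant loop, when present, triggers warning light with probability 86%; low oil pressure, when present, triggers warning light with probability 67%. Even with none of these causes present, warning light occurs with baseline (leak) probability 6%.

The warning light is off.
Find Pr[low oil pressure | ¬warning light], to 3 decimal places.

Under noisy-OR, P(warning light | causes) = 1 − (1−0.06)·∏(1−qᵢ) over the active causes.
Numerator (weight on configurations with low oil pressure): 0.033034 + 0.002237 = 0.035271
Denominator P(¬warning light): 0.94·0.674·0.842 + 0.3102·0.674·0.158 + 0.1316·0.326·0.842 + 0.043428·0.326·0.158 = 0.604852
Posterior = 0.035271 / 0.604852 ≈ 0.058

Pr[low oil pressure | ¬warning light] ≈ 0.058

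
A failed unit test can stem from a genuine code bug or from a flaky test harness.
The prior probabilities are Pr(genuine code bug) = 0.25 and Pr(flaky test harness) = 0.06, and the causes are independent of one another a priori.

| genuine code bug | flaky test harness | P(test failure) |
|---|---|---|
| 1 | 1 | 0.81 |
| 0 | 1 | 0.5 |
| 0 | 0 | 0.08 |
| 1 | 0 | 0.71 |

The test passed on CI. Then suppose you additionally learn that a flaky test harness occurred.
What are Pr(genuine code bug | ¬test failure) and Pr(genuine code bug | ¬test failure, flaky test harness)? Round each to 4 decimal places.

Pr(genuine code bug | ¬test failure) ≈ 0.0957; Pr(genuine code bug | ¬test failure, flaky test harness) ≈ 0.1124

Enumerate the 4 (genuine code bug, flaky test harness) configurations and weight by the priors:
  P(¬test failure) = 0.92·0.75·0.94 + 0.5·0.75·0.06 + 0.29·0.25·0.94 + 0.19·0.25·0.06
        = 0.648600 + 0.022500 + 0.068150 + 0.002850 = 0.742100
The terms with genuine code bug present sum to 0.071000, so
  P(genuine code bug | ¬test failure) = 0.071000 / 0.742100 ≈ 0.0957

Now condition on the additional information:
Weight on genuine code bug=true, given the evidence: 0.19×0.25 = 0.047500
Denominator P(¬test failure | flaky test harness): 0.5×0.75 + 0.19×0.25 = 0.422500
Posterior = 0.047500 / 0.422500 ≈ 0.1124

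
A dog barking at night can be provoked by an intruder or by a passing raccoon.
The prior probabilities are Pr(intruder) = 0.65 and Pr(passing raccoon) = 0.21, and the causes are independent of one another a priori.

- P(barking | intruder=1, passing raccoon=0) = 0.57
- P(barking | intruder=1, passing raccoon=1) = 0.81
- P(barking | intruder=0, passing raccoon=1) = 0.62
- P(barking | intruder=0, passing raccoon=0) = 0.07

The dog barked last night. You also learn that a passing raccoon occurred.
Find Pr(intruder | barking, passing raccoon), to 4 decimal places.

Weight on intruder=true, given the evidence: 0.81·0.65 = 0.526500
Denominator P(barking | passing raccoon): 0.62·0.35 + 0.81·0.65 = 0.743500
Posterior = 0.526500 / 0.743500 ≈ 0.7081

Pr(intruder | barking, passing raccoon) ≈ 0.7081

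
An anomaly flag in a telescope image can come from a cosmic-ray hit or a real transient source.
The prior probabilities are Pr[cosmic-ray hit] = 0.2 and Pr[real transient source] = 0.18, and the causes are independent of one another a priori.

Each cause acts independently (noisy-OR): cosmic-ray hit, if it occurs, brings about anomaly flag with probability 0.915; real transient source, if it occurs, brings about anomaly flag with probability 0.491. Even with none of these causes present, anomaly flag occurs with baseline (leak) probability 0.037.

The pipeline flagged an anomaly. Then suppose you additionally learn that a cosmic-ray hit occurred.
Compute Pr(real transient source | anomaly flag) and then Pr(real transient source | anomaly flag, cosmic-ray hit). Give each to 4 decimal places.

Pr(real transient source | anomaly flag) ≈ 0.3816; Pr(real transient source | anomaly flag, cosmic-ray hit) ≈ 0.1864

Under noisy-OR, P(anomaly flag | causes) = 1 − (1−0.037)·∏(1−qᵢ) over the active causes.
Sum P(anomaly flag|·) weighted by the priors over the 4 (cosmic-ray hit, real transient source) configurations:
  P(anomaly flag) = 0.037*0.8*0.82 + 0.509833*0.8*0.18 + 0.918145*0.2*0.82 + 0.958336*0.2*0.18
        = 0.024272 + 0.073416 + 0.150576 + 0.034500 = 0.282764
The terms with real transient source present sum to 0.107916, so
  P(real transient source | anomaly flag) = 0.107916 / 0.282764 ≈ 0.3816

Now condition on the additional information:
By total probability over both values of real transient source:
  P(anomaly flag | cosmic-ray hit) = 0.918145*0.82 + 0.958336*0.18
        = 0.752879 + 0.172500 = 0.925379
Configurations with real transient source contribute 0.172500, so
  P(real transient source | anomaly flag, cosmic-ray hit) = 0.172500 / 0.925379 ≈ 0.1864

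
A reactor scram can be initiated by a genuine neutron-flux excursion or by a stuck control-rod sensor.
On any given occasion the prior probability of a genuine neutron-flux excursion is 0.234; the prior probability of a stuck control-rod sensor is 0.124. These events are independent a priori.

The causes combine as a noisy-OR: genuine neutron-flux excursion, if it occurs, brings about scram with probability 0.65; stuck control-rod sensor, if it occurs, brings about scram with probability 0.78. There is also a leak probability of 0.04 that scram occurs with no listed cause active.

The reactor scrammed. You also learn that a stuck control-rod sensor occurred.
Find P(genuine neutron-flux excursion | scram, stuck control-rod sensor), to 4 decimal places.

P(genuine neutron-flux excursion | scram, stuck control-rod sensor) ≈ 0.2640

Under noisy-OR, P(scram | causes) = 1 − (1−0.04)·∏(1−qᵢ) over the active causes.
Enumerate both values of genuine neutron-flux excursion and weight by the priors:
  P(scram | stuck control-rod sensor) = 0.7888*0.766 + 0.92608*0.234
        = 0.604221 + 0.216703 = 0.820924
Keeping only the genuine neutron-flux excursion-present terms gives 0.216703, so
  P(genuine neutron-flux excursion | scram, stuck control-rod sensor) = 0.216703 / 0.820924 ≈ 0.2640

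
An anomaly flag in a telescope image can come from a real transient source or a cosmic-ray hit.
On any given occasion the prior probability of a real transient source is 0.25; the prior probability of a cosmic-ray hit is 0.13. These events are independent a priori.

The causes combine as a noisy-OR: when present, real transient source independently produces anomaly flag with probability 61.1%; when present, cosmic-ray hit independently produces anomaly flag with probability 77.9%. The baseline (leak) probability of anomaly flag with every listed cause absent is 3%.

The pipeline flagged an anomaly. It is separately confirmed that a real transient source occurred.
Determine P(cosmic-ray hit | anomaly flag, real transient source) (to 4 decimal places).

P(cosmic-ray hit | anomaly flag, real transient source) ≈ 0.1803

Under noisy-OR, P(anomaly flag | causes) = 1 − (1−0.03)·∏(1−qᵢ) over the active causes.
Sum P(anomaly flag|·) weighted by the priors over both values of cosmic-ray hit:
  P(anomaly flag | real transient source) = 0.62267·0.87 + 0.91661·0.13
        = 0.541723 + 0.119159 = 0.660882
Configurations with cosmic-ray hit contribute 0.119159, so
  P(cosmic-ray hit | anomaly flag, real transient source) = 0.119159 / 0.660882 ≈ 0.1803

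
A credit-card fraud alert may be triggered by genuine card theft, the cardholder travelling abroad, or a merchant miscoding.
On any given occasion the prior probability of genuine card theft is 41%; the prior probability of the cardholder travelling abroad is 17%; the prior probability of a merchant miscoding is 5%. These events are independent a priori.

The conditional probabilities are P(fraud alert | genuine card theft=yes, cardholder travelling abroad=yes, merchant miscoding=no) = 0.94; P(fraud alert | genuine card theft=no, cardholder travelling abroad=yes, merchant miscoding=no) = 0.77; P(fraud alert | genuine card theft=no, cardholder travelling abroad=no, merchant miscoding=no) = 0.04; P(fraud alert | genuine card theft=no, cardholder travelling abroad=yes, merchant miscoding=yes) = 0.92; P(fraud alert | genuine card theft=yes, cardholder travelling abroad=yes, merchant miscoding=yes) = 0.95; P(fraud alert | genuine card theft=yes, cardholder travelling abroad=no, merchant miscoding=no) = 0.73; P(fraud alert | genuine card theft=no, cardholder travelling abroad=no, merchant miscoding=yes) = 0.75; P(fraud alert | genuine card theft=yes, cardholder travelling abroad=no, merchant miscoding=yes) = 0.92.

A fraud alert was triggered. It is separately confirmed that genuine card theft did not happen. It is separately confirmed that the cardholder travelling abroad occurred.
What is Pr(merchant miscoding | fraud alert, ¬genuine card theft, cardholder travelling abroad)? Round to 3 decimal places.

By total probability over both values of merchant miscoding:
  P(fraud alert | ¬genuine card theft, cardholder travelling abroad) = 0.77·0.95 + 0.92·0.05
        = 0.731500 + 0.046000 = 0.777500
Configurations with merchant miscoding contribute 0.046000, so
  P(merchant miscoding | fraud alert, ¬genuine card theft, cardholder travelling abroad) = 0.046000 / 0.777500 ≈ 0.059

Pr(merchant miscoding | fraud alert, ¬genuine card theft, cardholder travelling abroad) ≈ 0.059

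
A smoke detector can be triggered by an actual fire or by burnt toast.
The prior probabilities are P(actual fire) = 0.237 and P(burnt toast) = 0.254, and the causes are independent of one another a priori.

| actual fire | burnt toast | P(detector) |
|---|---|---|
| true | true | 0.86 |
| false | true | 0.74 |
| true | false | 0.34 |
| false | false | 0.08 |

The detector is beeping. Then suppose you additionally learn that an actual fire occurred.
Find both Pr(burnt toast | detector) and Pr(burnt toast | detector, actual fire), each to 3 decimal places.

Pr(burnt toast | detector) ≈ 0.649; Pr(burnt toast | detector, actual fire) ≈ 0.463

By total probability over the 4 (actual fire, burnt toast) configurations:
  P(detector) = 0.08·0.763·0.746 + 0.74·0.763·0.254 + 0.34·0.237·0.746 + 0.86·0.237·0.254
        = 0.045536 + 0.143413 + 0.060113 + 0.051770 = 0.300832
The terms with burnt toast present sum to 0.195183, so
  P(burnt toast | detector) = 0.195183 / 0.300832 ≈ 0.649

Now condition on the additional information:
Sum P(detector|·) weighted by the priors over both values of burnt toast:
  P(detector | actual fire) = 0.34*0.746 + 0.86*0.254
        = 0.253640 + 0.218440 = 0.472080
Keeping only the burnt toast-present terms gives 0.218440, so
  P(burnt toast | detector, actual fire) = 0.218440 / 0.472080 ≈ 0.463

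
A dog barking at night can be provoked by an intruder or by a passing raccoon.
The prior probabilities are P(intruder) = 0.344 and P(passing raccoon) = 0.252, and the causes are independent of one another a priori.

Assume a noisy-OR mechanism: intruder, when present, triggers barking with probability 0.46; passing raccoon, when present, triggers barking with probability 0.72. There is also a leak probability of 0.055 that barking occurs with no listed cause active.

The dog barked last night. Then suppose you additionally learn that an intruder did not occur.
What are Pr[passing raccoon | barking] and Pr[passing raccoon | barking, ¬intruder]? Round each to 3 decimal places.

Under noisy-OR, P(barking | causes) = 1 − (1−0.055)·∏(1−qᵢ) over the active causes.
P(barking) = 0.055·0.656·0.748 + 0.7354·0.656·0.252 + 0.4897·0.344·0.748 + 0.857116·0.344·0.252 = 0.026988 + 0.121570 + 0.126006 + 0.074302 = 0.348866
Restricting to configurations with passing raccoon present: 0.121570 + 0.074302 = 0.195872.
So P(passing raccoon | barking) = 0.195872/0.348866 ≈ 0.561.

Now condition on the additional information:
By total probability over both values of passing raccoon:
  P(barking | ¬intruder) = 0.055·0.748 + 0.7354·0.252
        = 0.041140 + 0.185321 = 0.226461
Keeping only the passing raccoon-present terms gives 0.185321, so
  P(passing raccoon | barking, ¬intruder) = 0.185321 / 0.226461 ≈ 0.818
With intruder excluded, passing raccoon must carry more of the explanatory weight for the barking.

Pr[passing raccoon | barking] ≈ 0.561; Pr[passing raccoon | barking, ¬intruder] ≈ 0.818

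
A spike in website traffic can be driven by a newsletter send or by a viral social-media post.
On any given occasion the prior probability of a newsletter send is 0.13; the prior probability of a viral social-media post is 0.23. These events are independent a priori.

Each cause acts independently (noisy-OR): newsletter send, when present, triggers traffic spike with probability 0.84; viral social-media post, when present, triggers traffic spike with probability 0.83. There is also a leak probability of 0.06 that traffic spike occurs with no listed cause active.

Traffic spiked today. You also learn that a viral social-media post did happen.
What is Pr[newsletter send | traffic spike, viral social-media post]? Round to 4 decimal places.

Under noisy-OR, P(traffic spike | causes) = 1 − (1−0.06)·∏(1−qᵢ) over the active causes.
P(traffic spike | viral social-media post) = 0.8402*0.87 + 0.974432*0.13 = 0.730974 + 0.126676 = 0.857650
Restricting to configurations with newsletter send present: 0.974432*0.13 = 0.126676.
P(newsletter send | traffic spike, viral social-media post) = 0.126676 / 0.857650 ≈ 0.1477

Pr[newsletter send | traffic spike, viral social-media post] ≈ 0.1477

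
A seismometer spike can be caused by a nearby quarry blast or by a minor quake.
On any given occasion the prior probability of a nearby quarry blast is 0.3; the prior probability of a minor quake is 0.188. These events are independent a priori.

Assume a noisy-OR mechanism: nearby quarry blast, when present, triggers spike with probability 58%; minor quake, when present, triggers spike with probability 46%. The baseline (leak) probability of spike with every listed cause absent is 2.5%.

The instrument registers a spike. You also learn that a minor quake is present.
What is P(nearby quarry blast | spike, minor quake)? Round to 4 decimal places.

P(nearby quarry blast | spike, minor quake) ≈ 0.4135

Under noisy-OR, P(spike | causes) = 1 − (1−0.025)·∏(1−qᵢ) over the active causes.
P(spike | minor quake) = 0.4735·0.7 + 0.77887·0.3 = 0.331450 + 0.233661 = 0.565111
Restricting to configurations with nearby quarry blast present: 0.77887·0.3 = 0.233661.
P(nearby quarry blast | spike, minor quake) = 0.233661 / 0.565111 ≈ 0.4135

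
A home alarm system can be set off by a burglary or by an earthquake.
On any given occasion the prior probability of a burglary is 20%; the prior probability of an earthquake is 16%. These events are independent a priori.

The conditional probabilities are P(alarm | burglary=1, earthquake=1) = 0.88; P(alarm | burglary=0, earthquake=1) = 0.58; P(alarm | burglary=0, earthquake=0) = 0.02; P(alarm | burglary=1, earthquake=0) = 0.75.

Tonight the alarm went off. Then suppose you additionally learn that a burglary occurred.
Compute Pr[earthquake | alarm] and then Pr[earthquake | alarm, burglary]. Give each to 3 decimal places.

P(alarm) = 0.02×0.8×0.84 + 0.58×0.8×0.16 + 0.75×0.2×0.84 + 0.88×0.2×0.16 = 0.013440 + 0.074240 + 0.126000 + 0.028160 = 0.241840
The earthquake-present share is 0.074240 + 0.028160 = 0.102400.
Hence the posterior is 0.102400/0.241840 ≈ 0.423.

With the extra evidence:
P(alarm | burglary) = 0.75*0.84 + 0.88*0.16 = 0.630000 + 0.140800 = 0.770800
Restricting to configurations with earthquake present: 0.88*0.16 = 0.140800.
So P(earthquake | alarm, burglary) = 0.140800/0.770800 ≈ 0.183.

Pr[earthquake | alarm] ≈ 0.423; Pr[earthquake | alarm, burglary] ≈ 0.183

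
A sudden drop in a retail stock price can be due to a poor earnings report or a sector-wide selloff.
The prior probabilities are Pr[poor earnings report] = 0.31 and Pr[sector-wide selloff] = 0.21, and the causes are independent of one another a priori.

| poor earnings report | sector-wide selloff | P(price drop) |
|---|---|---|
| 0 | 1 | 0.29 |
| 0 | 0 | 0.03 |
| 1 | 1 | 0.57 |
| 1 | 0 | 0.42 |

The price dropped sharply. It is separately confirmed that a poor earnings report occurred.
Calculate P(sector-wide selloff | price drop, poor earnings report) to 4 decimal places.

P(sector-wide selloff | price drop, poor earnings report) ≈ 0.2651

For the numerator, keep only sector-wide selloff=true terms: 0.57*0.21 = 0.119700
The normalizing constant is 0.42*0.79 + 0.57*0.21 = 0.451500
P(sector-wide selloff | price drop, poor earnings report) = 0.119700/0.451500 ≈ 0.2651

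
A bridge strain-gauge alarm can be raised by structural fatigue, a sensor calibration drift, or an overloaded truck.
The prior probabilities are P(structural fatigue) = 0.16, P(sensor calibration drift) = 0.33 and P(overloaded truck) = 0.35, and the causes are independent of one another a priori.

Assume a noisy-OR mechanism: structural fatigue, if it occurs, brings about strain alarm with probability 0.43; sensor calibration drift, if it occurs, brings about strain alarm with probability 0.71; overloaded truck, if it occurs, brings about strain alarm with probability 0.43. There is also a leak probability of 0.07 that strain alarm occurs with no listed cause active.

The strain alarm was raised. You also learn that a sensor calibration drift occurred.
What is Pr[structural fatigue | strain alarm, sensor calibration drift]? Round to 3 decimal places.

Pr[structural fatigue | strain alarm, sensor calibration drift] ≈ 0.177

Under noisy-OR, P(strain alarm | causes) = 1 − (1−0.07)·∏(1−qᵢ) over the active causes.
Enumerate the 4 (structural fatigue, overloaded truck) configurations and weight by the priors:
  P(strain alarm | sensor calibration drift) = 0.7303×0.84×0.65 + 0.846271×0.84×0.35 + 0.846271×0.16×0.65 + 0.912374×0.16×0.35
        = 0.398744 + 0.248804 + 0.088012 + 0.051093 = 0.786653
Configurations with structural fatigue contribute 0.139105, so
  P(structural fatigue | strain alarm, sensor calibration drift) = 0.139105 / 0.786653 ≈ 0.177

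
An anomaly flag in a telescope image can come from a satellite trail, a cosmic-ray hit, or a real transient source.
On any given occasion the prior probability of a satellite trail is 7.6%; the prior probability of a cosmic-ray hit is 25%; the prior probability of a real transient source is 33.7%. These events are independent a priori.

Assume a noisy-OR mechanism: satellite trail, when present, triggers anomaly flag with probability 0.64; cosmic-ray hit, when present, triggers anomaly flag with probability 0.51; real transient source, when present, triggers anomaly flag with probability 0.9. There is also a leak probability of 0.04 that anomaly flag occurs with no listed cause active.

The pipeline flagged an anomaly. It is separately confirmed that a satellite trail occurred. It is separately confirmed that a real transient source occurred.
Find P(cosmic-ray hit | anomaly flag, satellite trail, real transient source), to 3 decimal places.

P(cosmic-ray hit | anomaly flag, satellite trail, real transient source) ≈ 0.253

Under noisy-OR, P(anomaly flag | causes) = 1 − (1−0.04)·∏(1−qᵢ) over the active causes.
P(anomaly flag | satellite trail, real transient source) = 0.96544×0.75 + 0.983066×0.25 = 0.724080 + 0.245766 = 0.969846
Of this, 0.245766 comes from 0.983066×0.25 (the cosmic-ray hit=true cases).
Hence the posterior is 0.245766/0.969846 ≈ 0.253.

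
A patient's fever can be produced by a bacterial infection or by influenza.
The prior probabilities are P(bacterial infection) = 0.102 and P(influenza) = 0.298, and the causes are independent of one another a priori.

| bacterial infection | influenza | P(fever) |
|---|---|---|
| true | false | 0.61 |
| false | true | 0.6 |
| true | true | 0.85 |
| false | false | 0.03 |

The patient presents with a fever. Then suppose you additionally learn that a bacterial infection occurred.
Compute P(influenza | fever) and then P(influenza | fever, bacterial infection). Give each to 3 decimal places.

P(influenza | fever) ≈ 0.749; P(influenza | fever, bacterial infection) ≈ 0.372

Sum P(fever|·) weighted by the priors over the 4 (bacterial infection, influenza) configurations:
  P(fever) = 0.03×0.898×0.702 + 0.6×0.898×0.298 + 0.61×0.102×0.702 + 0.85×0.102×0.298
        = 0.018912 + 0.160562 + 0.043678 + 0.025837 = 0.248989
Configurations with influenza contribute 0.186399, so
  P(influenza | fever) = 0.186399 / 0.248989 ≈ 0.749

Now condition on the additional information:
P(fever | bacterial infection) = 0.61·0.702 + 0.85·0.298 = 0.428220 + 0.253300 = 0.681520
Of this, 0.253300 comes from 0.85·0.298 (the influenza=true cases).
Hence the posterior is 0.253300/0.681520 ≈ 0.372.
This is intercausal reasoning (explaining away): once bacterial infection accounts for the fever, influenza becomes less likely.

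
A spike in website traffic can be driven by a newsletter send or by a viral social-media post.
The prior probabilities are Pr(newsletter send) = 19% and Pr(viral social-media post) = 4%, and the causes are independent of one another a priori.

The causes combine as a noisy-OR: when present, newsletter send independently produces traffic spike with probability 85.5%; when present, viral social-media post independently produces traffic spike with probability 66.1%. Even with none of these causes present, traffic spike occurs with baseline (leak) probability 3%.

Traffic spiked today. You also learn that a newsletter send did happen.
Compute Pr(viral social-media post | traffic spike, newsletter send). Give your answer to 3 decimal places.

Under noisy-OR, P(traffic spike | causes) = 1 − (1−0.03)·∏(1−qᵢ) over the active causes.
Sum P(traffic spike|·) weighted by the priors over both values of viral social-media post:
  P(traffic spike | newsletter send) = 0.85935*0.96 + 0.95232*0.04
        = 0.824976 + 0.038093 = 0.863069
Keeping only the viral social-media post-present terms gives 0.038093, so
  P(viral social-media post | traffic spike, newsletter send) = 0.038093 / 0.863069 ≈ 0.044

Pr(viral social-media post | traffic spike, newsletter send) ≈ 0.044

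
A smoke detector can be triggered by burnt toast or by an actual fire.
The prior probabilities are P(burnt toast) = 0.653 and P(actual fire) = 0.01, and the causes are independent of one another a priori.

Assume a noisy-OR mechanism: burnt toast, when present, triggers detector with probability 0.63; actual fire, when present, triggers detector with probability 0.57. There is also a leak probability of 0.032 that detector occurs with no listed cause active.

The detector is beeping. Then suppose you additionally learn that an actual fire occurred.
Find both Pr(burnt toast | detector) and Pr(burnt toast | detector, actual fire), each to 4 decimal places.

Pr(burnt toast | detector) ≈ 0.9700; Pr(burnt toast | detector, actual fire) ≈ 0.7317

Under noisy-OR, P(detector | causes) = 1 − (1−0.032)·∏(1−qᵢ) over the active causes.
P(detector) = 0.032·0.347·0.99 + 0.58376·0.347·0.01 + 0.64184·0.653·0.99 + 0.845991·0.653·0.01 = 0.010993 + 0.002026 + 0.414930 + 0.005524 = 0.433473
Of this, 0.420454 comes from 0.414930 + 0.005524 (the burnt toast=true cases).
P(burnt toast | detector) = 0.420454 / 0.433473 ≈ 0.9700

With the extra evidence:
P(detector | actual fire) = 0.58376*0.347 + 0.845991*0.653 = 0.202565 + 0.552432 = 0.754997
Of this, 0.552432 comes from 0.845991*0.653 (the burnt toast=true cases).
P(burnt toast | detector, actual fire) = 0.552432 / 0.754997 ≈ 0.7317
This is intercausal reasoning (explaining away): once actual fire accounts for the detector, burnt toast becomes less likely.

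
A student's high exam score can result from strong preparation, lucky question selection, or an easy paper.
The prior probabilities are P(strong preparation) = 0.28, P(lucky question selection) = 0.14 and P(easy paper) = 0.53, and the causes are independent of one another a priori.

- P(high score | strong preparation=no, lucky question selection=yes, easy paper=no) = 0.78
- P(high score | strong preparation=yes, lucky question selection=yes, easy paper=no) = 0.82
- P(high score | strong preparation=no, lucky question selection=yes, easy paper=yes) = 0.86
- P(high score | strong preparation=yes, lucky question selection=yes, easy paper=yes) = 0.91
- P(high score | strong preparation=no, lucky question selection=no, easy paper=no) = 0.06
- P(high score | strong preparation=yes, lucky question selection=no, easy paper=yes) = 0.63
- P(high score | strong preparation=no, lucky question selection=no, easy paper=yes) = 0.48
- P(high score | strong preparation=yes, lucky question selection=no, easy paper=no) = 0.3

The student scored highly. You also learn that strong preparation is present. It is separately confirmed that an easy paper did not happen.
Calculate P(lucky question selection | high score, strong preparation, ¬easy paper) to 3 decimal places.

P(lucky question selection | high score, strong preparation, ¬easy paper) ≈ 0.308

P(high score | strong preparation, ¬easy paper) = 0.3*0.86 + 0.82*0.14 = 0.258000 + 0.114800 = 0.372800
Restricting to configurations with lucky question selection present: 0.82*0.14 = 0.114800.
So P(lucky question selection | high score, strong preparation, ¬easy paper) = 0.114800/0.372800 ≈ 0.308.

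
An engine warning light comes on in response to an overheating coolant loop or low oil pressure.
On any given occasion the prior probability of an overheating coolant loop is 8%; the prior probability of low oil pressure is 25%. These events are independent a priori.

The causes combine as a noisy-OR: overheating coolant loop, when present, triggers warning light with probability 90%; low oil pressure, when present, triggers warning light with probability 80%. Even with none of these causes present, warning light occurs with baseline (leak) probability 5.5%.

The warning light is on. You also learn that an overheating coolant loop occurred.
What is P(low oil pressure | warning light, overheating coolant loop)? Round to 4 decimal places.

P(low oil pressure | warning light, overheating coolant loop) ≈ 0.2653

Under noisy-OR, P(warning light | causes) = 1 − (1−0.055)·∏(1−qᵢ) over the active causes.
Numerator (weight on configurations with low oil pressure): 0.9811·0.25 = 0.245275
Denominator P(warning light | overheating coolant loop): 0.9055·0.75 + 0.9811·0.25 = 0.924400
Posterior = 0.245275 / 0.924400 ≈ 0.2653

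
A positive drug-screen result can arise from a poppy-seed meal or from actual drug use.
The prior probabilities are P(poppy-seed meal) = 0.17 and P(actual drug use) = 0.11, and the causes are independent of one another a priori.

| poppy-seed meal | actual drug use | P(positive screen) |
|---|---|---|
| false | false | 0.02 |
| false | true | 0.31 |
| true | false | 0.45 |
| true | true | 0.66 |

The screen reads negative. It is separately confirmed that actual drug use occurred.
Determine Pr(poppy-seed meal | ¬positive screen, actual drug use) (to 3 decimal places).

By total probability over both values of poppy-seed meal:
  P(¬positive screen | actual drug use) = 0.69*0.83 + 0.34*0.17
        = 0.572700 + 0.057800 = 0.630500
Configurations with poppy-seed meal contribute 0.057800, so
  P(poppy-seed meal | ¬positive screen, actual drug use) = 0.057800 / 0.630500 ≈ 0.092

Pr(poppy-seed meal | ¬positive screen, actual drug use) ≈ 0.092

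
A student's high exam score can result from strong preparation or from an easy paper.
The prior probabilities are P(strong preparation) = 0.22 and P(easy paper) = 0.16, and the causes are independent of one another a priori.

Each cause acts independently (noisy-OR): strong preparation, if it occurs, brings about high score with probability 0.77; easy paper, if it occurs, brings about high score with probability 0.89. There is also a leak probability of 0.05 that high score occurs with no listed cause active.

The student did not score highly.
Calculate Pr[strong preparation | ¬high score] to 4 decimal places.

Under noisy-OR, P(high score | causes) = 1 − (1−0.05)·∏(1−qᵢ) over the active causes.
By total probability over the 4 (strong preparation, easy paper) configurations:
  P(¬high score) = 0.95×0.78×0.84 + 0.1045×0.78×0.16 + 0.2185×0.22×0.84 + 0.024035×0.22×0.16
        = 0.622440 + 0.013042 + 0.040379 + 0.000846 = 0.676707
The terms with strong preparation present sum to 0.041225, so
  P(strong preparation | ¬high score) = 0.041225 / 0.676707 ≈ 0.0609

Pr[strong preparation | ¬high score] ≈ 0.0609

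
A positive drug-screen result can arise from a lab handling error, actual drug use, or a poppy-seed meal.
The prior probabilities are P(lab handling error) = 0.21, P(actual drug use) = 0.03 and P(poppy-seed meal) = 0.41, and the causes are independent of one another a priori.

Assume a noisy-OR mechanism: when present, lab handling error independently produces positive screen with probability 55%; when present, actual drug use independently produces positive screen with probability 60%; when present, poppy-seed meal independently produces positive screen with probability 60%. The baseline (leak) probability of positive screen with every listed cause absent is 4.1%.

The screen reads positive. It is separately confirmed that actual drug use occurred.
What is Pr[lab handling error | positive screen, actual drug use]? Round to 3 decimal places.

Pr[lab handling error | positive screen, actual drug use] ≈ 0.245

Under noisy-OR, P(positive screen | causes) = 1 − (1−0.041)·∏(1−qᵢ) over the active causes.
P(positive screen | actual drug use) = 0.6164·0.79·0.59 + 0.84656·0.79·0.41 + 0.82738·0.21·0.59 + 0.930952·0.21·0.41 = 0.287304 + 0.274201 + 0.102512 + 0.080155 = 0.744172
The lab handling error-present share is 0.102512 + 0.080155 = 0.182667.
So P(lab handling error | positive screen, actual drug use) = 0.182667/0.744172 ≈ 0.245.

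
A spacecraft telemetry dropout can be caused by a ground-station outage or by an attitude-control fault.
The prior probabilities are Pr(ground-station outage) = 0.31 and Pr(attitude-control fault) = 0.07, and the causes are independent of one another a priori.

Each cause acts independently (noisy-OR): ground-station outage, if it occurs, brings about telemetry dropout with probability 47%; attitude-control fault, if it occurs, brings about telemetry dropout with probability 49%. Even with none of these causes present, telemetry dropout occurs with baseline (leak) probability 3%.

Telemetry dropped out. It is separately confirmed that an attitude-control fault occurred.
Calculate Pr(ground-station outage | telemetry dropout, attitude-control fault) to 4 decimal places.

Pr(ground-station outage | telemetry dropout, attitude-control fault) ≈ 0.3961

Under noisy-OR, P(telemetry dropout | causes) = 1 − (1−0.03)·∏(1−qᵢ) over the active causes.
P(telemetry dropout | attitude-control fault) = 0.5053·0.69 + 0.737809·0.31 = 0.348657 + 0.228721 = 0.577378
The ground-station outage-present share is 0.737809·0.31 = 0.228721.
P(ground-station outage | telemetry dropout, attitude-control fault) = 0.228721 / 0.577378 ≈ 0.3961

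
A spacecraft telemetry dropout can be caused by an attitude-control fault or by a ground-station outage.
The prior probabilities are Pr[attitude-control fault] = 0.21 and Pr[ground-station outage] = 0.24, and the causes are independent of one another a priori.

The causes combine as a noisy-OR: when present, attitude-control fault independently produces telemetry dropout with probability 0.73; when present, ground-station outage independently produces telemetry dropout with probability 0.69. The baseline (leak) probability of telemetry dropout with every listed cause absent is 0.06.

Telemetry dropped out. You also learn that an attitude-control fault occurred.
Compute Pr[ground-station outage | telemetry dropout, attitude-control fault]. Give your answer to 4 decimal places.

Pr[ground-station outage | telemetry dropout, attitude-control fault] ≈ 0.2805

Under noisy-OR, P(telemetry dropout | causes) = 1 − (1−0.06)·∏(1−qᵢ) over the active causes.
By total probability over both values of ground-station outage:
  P(telemetry dropout | attitude-control fault) = 0.7462*0.76 + 0.921322*0.24
        = 0.567112 + 0.221117 = 0.788229
Configurations with ground-station outage contribute 0.221117, so
  P(ground-station outage | telemetry dropout, attitude-control fault) = 0.221117 / 0.788229 ≈ 0.2805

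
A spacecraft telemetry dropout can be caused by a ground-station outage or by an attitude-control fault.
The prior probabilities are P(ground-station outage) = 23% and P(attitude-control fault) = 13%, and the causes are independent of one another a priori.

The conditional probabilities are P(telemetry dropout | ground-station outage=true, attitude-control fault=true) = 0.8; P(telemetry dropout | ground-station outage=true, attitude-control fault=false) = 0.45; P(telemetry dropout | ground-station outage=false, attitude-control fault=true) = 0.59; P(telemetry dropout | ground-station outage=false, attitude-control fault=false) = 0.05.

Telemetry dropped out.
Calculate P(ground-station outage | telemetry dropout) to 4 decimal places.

P(telemetry dropout) = 0.05×0.77×0.87 + 0.59×0.77×0.13 + 0.45×0.23×0.87 + 0.8×0.23×0.13 = 0.033495 + 0.059059 + 0.090045 + 0.023920 = 0.206519
Of this, 0.113965 comes from 0.090045 + 0.023920 (the ground-station outage=true cases).
So P(ground-station outage | telemetry dropout) = 0.113965/0.206519 ≈ 0.5518.

P(ground-station outage | telemetry dropout) ≈ 0.5518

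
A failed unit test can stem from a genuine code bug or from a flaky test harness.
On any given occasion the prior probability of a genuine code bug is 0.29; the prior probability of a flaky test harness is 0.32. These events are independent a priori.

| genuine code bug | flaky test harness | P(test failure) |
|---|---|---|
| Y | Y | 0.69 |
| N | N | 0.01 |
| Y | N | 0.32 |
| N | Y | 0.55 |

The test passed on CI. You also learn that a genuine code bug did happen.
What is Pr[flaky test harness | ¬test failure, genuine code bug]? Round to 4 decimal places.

Pr[flaky test harness | ¬test failure, genuine code bug] ≈ 0.1766

For the numerator, keep only flaky test harness=true terms: 0.31·0.32 = 0.099200
Normalizer over all consistent configurations: 0.68·0.68 + 0.31·0.32 = 0.561600
P(flaky test harness | ¬test failure, genuine code bug) = 0.099200/0.561600 ≈ 0.1766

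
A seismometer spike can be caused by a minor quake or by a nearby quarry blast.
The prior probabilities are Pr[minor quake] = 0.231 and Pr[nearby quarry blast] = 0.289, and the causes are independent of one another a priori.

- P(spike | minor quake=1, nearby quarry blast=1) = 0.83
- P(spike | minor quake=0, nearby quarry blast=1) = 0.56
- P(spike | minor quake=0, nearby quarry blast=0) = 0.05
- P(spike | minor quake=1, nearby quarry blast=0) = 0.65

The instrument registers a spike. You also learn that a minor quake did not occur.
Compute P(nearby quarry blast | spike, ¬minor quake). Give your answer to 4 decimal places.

For the numerator, keep only nearby quarry blast=true terms: 0.56×0.289 = 0.161840
The normalizing constant is 0.05×0.711 + 0.56×0.289 = 0.197390
Posterior = 0.161840 / 0.197390 ≈ 0.8199

P(nearby quarry blast | spike, ¬minor quake) ≈ 0.8199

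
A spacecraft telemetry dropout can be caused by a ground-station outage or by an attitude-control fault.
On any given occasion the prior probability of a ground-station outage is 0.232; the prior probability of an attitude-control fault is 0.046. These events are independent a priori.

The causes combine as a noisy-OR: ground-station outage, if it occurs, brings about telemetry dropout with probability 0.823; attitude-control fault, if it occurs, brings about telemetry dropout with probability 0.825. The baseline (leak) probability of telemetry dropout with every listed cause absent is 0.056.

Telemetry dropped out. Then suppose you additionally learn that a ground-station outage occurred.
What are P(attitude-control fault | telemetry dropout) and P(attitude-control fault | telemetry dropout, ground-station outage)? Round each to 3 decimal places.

Under noisy-OR, P(telemetry dropout | causes) = 1 − (1−0.056)·∏(1−qᵢ) over the active causes.
Numerator (weight on configurations with attitude-control fault): 0.029492 + 0.010360 = 0.039852
The normalizing constant is 0.056·0.768·0.954 + 0.8348·0.768·0.046 + 0.832912·0.232·0.954 + 0.97076·0.232·0.046 = 0.265229
Posterior = 0.039852 / 0.265229 ≈ 0.150

With the extra evidence:
For the numerator, keep only attitude-control fault=true terms: 0.97076·0.046 = 0.044655
The normalizing constant is 0.832912·0.954 + 0.97076·0.046 = 0.839253
P(attitude-control fault | telemetry dropout, ground-station outage) = 0.044655/0.839253 ≈ 0.053
Conditioning on ground-station outage lowers the posterior on attitude-control fault: the classic explaining-away effect in a common-effect structure.

P(attitude-control fault | telemetry dropout) ≈ 0.150; P(attitude-control fault | telemetry dropout, ground-station outage) ≈ 0.053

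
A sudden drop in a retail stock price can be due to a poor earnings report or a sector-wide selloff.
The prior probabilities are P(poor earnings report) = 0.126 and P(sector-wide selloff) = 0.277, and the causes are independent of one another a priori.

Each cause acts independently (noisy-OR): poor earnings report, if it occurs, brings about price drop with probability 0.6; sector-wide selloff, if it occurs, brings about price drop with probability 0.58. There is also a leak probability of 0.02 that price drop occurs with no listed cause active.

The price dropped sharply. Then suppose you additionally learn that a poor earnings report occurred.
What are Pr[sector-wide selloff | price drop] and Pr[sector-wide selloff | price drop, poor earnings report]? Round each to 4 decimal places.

Pr[sector-wide selloff | price drop] ≈ 0.7161; Pr[sector-wide selloff | price drop, poor earnings report] ≈ 0.3449

Under noisy-OR, P(price drop | causes) = 1 − (1−0.02)·∏(1−qᵢ) over the active causes.
By total probability over the 4 (poor earnings report, sector-wide selloff) configurations:
  P(price drop) = 0.02*0.874*0.723 + 0.5884*0.874*0.277 + 0.608*0.126*0.723 + 0.83536*0.126*0.277
        = 0.012638 + 0.142450 + 0.055388 + 0.029156 = 0.239632
Configurations with sector-wide selloff contribute 0.171606, so
  P(sector-wide selloff | price drop) = 0.171606 / 0.239632 ≈ 0.7161

Now condition on the additional information:
P(price drop | poor earnings report) = 0.608×0.723 + 0.83536×0.277 = 0.439584 + 0.231395 = 0.670979
The sector-wide selloff-present share is 0.83536×0.277 = 0.231395.
Hence the posterior is 0.231395/0.670979 ≈ 0.3449.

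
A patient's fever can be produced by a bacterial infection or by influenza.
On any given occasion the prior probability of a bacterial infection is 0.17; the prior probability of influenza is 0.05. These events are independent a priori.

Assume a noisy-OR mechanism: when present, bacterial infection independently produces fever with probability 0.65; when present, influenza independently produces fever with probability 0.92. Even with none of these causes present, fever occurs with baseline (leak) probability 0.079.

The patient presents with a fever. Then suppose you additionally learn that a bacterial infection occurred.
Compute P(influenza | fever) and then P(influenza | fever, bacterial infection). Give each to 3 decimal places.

Under noisy-OR, P(fever | causes) = 1 − (1−0.079)·∏(1−qᵢ) over the active causes.
For the numerator, keep only influenza=true terms: 0.038442 + 0.008281 = 0.046723
Denominator P(fever): 0.079*0.83*0.95 + 0.92632*0.83*0.05 + 0.67765*0.17*0.95 + 0.974212*0.17*0.05 = 0.218454
P(influenza | fever) = 0.046723/0.218454 ≈ 0.214

Now condition on the additional information:
Enumerate both values of influenza and weight by the priors:
  P(fever | bacterial infection) = 0.67765*0.95 + 0.974212*0.05
        = 0.643767 + 0.048711 = 0.692478
Keeping only the influenza-present terms gives 0.048711, so
  P(influenza | fever, bacterial infection) = 0.048711 / 0.692478 ≈ 0.070

P(influenza | fever) ≈ 0.214; P(influenza | fever, bacterial infection) ≈ 0.070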